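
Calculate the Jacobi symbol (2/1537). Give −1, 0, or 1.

Pull out 2: since 1537 ≡ 1 (mod 8), (2/1537) = +1.
Reached (1/1537) = 1. Collecting the sign flips along the way, the symbol is +1.

1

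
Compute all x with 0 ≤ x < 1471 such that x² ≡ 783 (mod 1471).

Since 1471 ≡ 3 (mod 4), a square root of 783 is 783^((1471+1)/4) = 783^368 mod 1471.
Repeated squaring: 783^2≡1153, 783^4≡1096, 783^8≡880, 783^16≡654, 783^32≡1126, 783^64≡1345, 783^128≡1166, 783^256≡352 (mod 1471).
783^368 = 783^(256+64+32+16) ≡ 839 (mod 1471).
Check: 839² = 703921 ≡ 783 (mod 1471). The two roots are 632 and 839.

632, 839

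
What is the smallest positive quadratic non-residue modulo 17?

3

(2/17) = +1, so 2 is a residue.
(3/17) = −1, so 3 is the smallest positive non-residue mod 17.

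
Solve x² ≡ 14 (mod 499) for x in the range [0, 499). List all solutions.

Since 499 ≡ 3 (mod 4), a square root of 14 is 14^((499+1)/4) = 14^125 mod 499.
Repeated squaring: 14^2≡196, 14^4≡492, 14^8≡49, 14^16≡405, 14^32≡353, 14^64≡358 (mod 499).
14^125 = 14^(64+32+16+8+4+1) ≡ 158 (mod 499).
Check: 158² = 24964 ≡ 14 (mod 499). The two roots are 158 and 341.

158, 341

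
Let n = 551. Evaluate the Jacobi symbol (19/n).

0

Reciprocity: 19 ≡ 3 and 551 ≡ 3 (mod 4), so (19/551) = −(551/19).
Reduce top mod 19: now compute (0/19).
Top reduces to 0: gcd > 1, so the symbol is 0.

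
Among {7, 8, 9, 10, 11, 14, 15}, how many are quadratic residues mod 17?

(7/17) = -1 → non-residue.
(8/17) = +1 → QR.
(9/17) = +1 → QR.
(10/17) = -1 → non-residue.
(11/17) = -1 → non-residue.
(14/17) = -1 → non-residue.
(15/17) = +1 → QR.
Total quadratic residues among the 7: 3.

3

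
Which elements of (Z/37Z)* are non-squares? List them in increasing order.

Square k = 1,…,18 (k and 37−k give the same square):
1²=1, 2²=4, 3²=9, 4²=16, 5²=25, 6²=36, 7²≡12, 8²≡27, 9²≡7, 10²≡26, 11²≡10, 12²≡33, 13²≡21, 14²≡11, 15²≡3, 16²≡34, 17²≡30, 18²≡28 (mod 37).
The residues are {1, 3, 4, 7, 9, 10, 11, 12, 16, 21, 25, 26, 27, 28, 30, 33, 34, 36}; the non-residues are the remaining 18 nonzero classes.

2,5,6,8,13,14,15,17,18,19,20,22,23,24,29,31,32,35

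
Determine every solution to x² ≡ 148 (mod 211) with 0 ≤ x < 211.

Since 211 ≡ 3 (mod 4), a square root of 148 is 148^((211+1)/4) = 148^53 mod 211.
Repeated squaring: 148^2≡171, 148^4≡123, 148^8≡148, 148^16≡171, 148^32≡123 (mod 211).
148^53 = 148^(32+16+4+1) ≡ 123 (mod 211).
Check: 123² = 15129 ≡ 148 (mod 211). The two roots are 88 and 123.

88, 123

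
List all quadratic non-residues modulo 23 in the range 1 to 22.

5 7 10 11 14 15 17 19 20 21 22

Square k = 1,…,11 (k and 23−k give the same square):
1²=1, 2²=4, 3²=9, 4²=16, 5²≡2, 6²≡13, 7²≡3, 8²≡18, 9²≡12, 10²≡8, 11²≡6 (mod 23).
The residues are {1, 2, 3, 4, 6, 8, 9, 12, 13, 16, 18}; the non-residues are the remaining 11 nonzero classes.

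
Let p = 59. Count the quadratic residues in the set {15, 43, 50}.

1

(15/59) = +1 → QR.
(43/59) = -1 → non-residue.
(50/59) = -1 → non-residue.
Total quadratic residues among the 3: 1.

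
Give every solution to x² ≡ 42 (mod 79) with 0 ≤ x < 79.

11, 68

Since 79 ≡ 3 (mod 4), a square root of 42 is 42^((79+1)/4) = 42^20 mod 79.
Repeated squaring: 42^2≡26, 42^4≡44, 42^8≡40, 42^16≡20 (mod 79).
42^20 = 42^(16+4) ≡ 11 (mod 79).
Check: 11² = 121 ≡ 42 (mod 79). The two roots are 11 and 68.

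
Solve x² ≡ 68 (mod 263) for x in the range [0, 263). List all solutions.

130, 133

Since 263 ≡ 3 (mod 4), a square root of 68 is 68^((263+1)/4) = 68^66 mod 263.
Repeated squaring: 68^2≡153, 68^4≡2, 68^8≡4, 68^16≡16, 68^32≡256, 68^64≡49 (mod 263).
68^66 = 68^(64+2) ≡ 133 (mod 263).
Check: 133² = 17689 ≡ 68 (mod 263). The two roots are 130 and 133.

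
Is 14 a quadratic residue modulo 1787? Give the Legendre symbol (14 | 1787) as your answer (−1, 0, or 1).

1

Pull out 2: since 1787 ≡ 3 (mod 8), (2/1787) = -1.
Reciprocity: 7 ≡ 3 and 1787 ≡ 3 (mod 4), so (7/1787) = −(1787/7).
Reduce top mod 7: now compute (2/7).
Pull out 2: since 7 ≡ 7 (mod 8), (2/7) = +1.
Reached (1/7) = 1. Collecting the sign flips along the way, the symbol is +1.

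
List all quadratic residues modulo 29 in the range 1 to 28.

1, 4, 5, 6, 7, 9, 13, 16, 20, 22, 23, 24, 25, 28

Square k = 1,…,14 (k and 29−k give the same square):
1²=1, 2²=4, 3²=9, 4²=16, 5²=25, 6²≡7, 7²≡20, 8²≡6, 9²≡23, 10²≡13, 11²≡5, 12²≡28, 13²≡24, 14²≡22 (mod 29).
So the quadratic residues mod 29 are {1, 4, 5, 6, 7, 9, 13, 16, 20, 22, 23, 24, 25, 28}.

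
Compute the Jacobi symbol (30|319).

Pull out 2: since 319 ≡ 7 (mod 8), (2/319) = +1.
Reciprocity: 15 ≡ 3 and 319 ≡ 3 (mod 4), so (15/319) = −(319/15).
Reduce top mod 15: now compute (4/15).
Pull out 2^2: since 15 ≡ 7 (mod 8), (2/15) = +1, so (2/15)^2 = +1.
Reached (1/15) = 1. Collecting the sign flips along the way, the symbol is -1.

-1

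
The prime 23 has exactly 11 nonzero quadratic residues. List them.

1, 2, 3, 4, 6, 8, 9, 12, 13, 16, 18

Square k = 1,…,11 (k and 23−k give the same square):
1²=1, 2²=4, 3²=9, 4²=16, 5²≡2, 6²≡13, 7²≡3, 8²≡18, 9²≡12, 10²≡8, 11²≡6 (mod 23).
So the quadratic residues mod 23 are {1, 2, 3, 4, 6, 8, 9, 12, 13, 16, 18}.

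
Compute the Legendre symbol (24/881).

Euler's criterion: (24/881) ≡ 24^440 (mod 881).
24^2 ≡ 576 (mod 881)
24^4 ≡ 520 (mod 881)
24^8 ≡ 814 (mod 881)
24^16 ≡ 84 (mod 881)
24^32 ≡ 8 (mod 881)
24^64 ≡ 64 (mod 881)
24^128 ≡ 572 (mod 881)
24^256 ≡ 333 (mod 881)
24^440 = 24^(256+128+32+16+8) ≡ 880 (mod 881).
Result is 880 ≡ −1, so (24/881) = −1.

-1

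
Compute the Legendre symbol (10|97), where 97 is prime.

Pull out 2: since 97 ≡ 1 (mod 8), (2/97) = +1.
Reciprocity: 5 ≡ 1 and 97 ≡ 1 (mod 4), so (5/97) = +(97/5).
Reduce top mod 5: now compute (2/5).
Pull out 2: since 5 ≡ 5 (mod 8), (2/5) = -1.
Reached (1/5) = 1. Collecting the sign flips along the way, the symbol is -1.

-1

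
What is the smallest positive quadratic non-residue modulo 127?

3

(2/127) = +1, so 2 is a residue.
(3/127) = −1, so 3 is the smallest positive non-residue mod 127.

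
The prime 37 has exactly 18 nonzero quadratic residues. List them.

1, 3, 4, 7, 9, 10, 11, 12, 16, 21, 25, 26, 27, 28, 30, 33, 34, 36

Square k = 1,…,18 (k and 37−k give the same square):
1²=1, 2²=4, 3²=9, 4²=16, 5²=25, 6²=36, 7²≡12, 8²≡27, 9²≡7, 10²≡26, 11²≡10, 12²≡33, 13²≡21, 14²≡11, 15²≡3, 16²≡34, 17²≡30, 18²≡28 (mod 37).
So the quadratic residues mod 37 are {1, 3, 4, 7, 9, 10, 11, 12, 16, 21, 25, 26, 27, 28, 30, 33, 34, 36}.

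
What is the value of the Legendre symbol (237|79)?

0

First reduce: 237 ≡ 0 (mod 79).
Top reduces to 0: gcd > 1, so the symbol is 0.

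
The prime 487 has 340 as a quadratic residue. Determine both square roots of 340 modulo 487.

154, 333

Since 487 ≡ 3 (mod 4), a square root of 340 is 340^((487+1)/4) = 340^122 mod 487.
Repeated squaring: 340^2≡181, 340^4≡132, 340^8≡379, 340^16≡463, 340^32≡89, 340^64≡129 (mod 487).
340^122 = 340^(64+32+16+8+2) ≡ 154 (mod 487).
Check: 154² = 23716 ≡ 340 (mod 487). The two roots are 154 and 333.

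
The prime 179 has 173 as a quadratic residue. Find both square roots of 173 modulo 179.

50, 129

Since 179 ≡ 3 (mod 4), a square root of 173 is 173^((179+1)/4) = 173^45 mod 179.
Repeated squaring: 173^2≡36, 173^4≡43, 173^8≡59, 173^16≡80, 173^32≡135 (mod 179).
173^45 = 173^(32+8+4+1) ≡ 129 (mod 179).
Check: 129² = 16641 ≡ 173 (mod 179). The two roots are 50 and 129.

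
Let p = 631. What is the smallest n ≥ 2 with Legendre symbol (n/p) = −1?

3

(2/631) = +1, so 2 is a residue.
(3/631) = −1, so 3 is the smallest positive non-residue mod 631.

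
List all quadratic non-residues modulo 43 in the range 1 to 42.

2, 3, 5, 7, 8, 12, 18, 19, 20, 22, 26, 27, 28, 29, 30, 32, 33, 34, 37, 39, 42

Square k = 1,…,21 (k and 43−k give the same square):
1²=1, 2²=4, 3²=9, 4²=16, 5²=25, 6²=36, 7²≡6, 8²≡21, 9²≡38, 10²≡14, 11²≡35, 12²≡15, 13²≡40, 14²≡24, 15²≡10, 16²≡41, 17²≡31, 18²≡23, 19²≡17, 20²≡13, 21²≡11 (mod 43).
The residues are {1, 4, 6, 9, 10, 11, 13, 14, 15, 16, 17, 21, 23, 24, 25, 31, 35, 36, 38, 40, 41}; the non-residues are the remaining 21 nonzero classes.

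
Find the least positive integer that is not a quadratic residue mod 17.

3

(2/17) = +1, so 2 is a residue.
(3/17) = −1, so 3 is the smallest positive non-residue mod 17.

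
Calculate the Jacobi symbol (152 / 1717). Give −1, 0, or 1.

Pull out 2^3: since 1717 ≡ 5 (mod 8), (2/1717) = -1, so (2/1717)^3 = -1.
Reciprocity: 19 ≡ 3 and 1717 ≡ 1 (mod 4), so (19/1717) = +(1717/19).
Reduce top mod 19: now compute (7/19).
Reciprocity: 7 ≡ 3 and 19 ≡ 3 (mod 4), so (7/19) = −(19/7).
Reduce top mod 7: now compute (5/7).
Reciprocity: 5 ≡ 1 and 7 ≡ 3 (mod 4), so (5/7) = +(7/5).
Reduce top mod 5: now compute (2/5).
Pull out 2: since 5 ≡ 5 (mod 8), (2/5) = -1.
Reached (1/5) = 1. Collecting the sign flips along the way, the symbol is -1.

-1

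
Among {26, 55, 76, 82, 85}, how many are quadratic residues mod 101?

3

(26/101) = -1 → non-residue.
(55/101) = -1 → non-residue.
(76/101) = +1 → QR.
(82/101) = +1 → QR.
(85/101) = +1 → QR.
Total quadratic residues among the 5: 3.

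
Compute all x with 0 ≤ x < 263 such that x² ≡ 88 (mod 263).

Since 263 ≡ 3 (mod 4), a square root of 88 is 88^((263+1)/4) = 88^66 mod 263.
Repeated squaring: 88^2≡117, 88^4≡13, 88^8≡169, 88^16≡157, 88^32≡190, 88^64≡69 (mod 263).
88^66 = 88^(64+2) ≡ 183 (mod 263).
Check: 183² = 33489 ≡ 88 (mod 263). The two roots are 80 and 183.

80, 183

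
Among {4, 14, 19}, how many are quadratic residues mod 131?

(4/131) = +1 → QR.
(14/131) = -1 → non-residue.
(19/131) = -1 → non-residue.
Total quadratic residues among the 3: 1.

1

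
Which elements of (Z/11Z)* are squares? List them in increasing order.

1, 3, 4, 5, 9

Square k = 1,…,5 (k and 11−k give the same square):
1²=1, 2²=4, 3²=9, 4²≡5, 5²≡3 (mod 11).
So the quadratic residues mod 11 are {1, 3, 4, 5, 9}.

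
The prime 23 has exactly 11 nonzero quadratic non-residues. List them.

Square k = 1,…,11 (k and 23−k give the same square):
1²=1, 2²=4, 3²=9, 4²=16, 5²≡2, 6²≡13, 7²≡3, 8²≡18, 9²≡12, 10²≡8, 11²≡6 (mod 23).
The residues are {1, 2, 3, 4, 6, 8, 9, 12, 13, 16, 18}; the non-residues are the remaining 11 nonzero classes.

5, 7, 10, 11, 14, 15, 17, 19, 20, 21, 22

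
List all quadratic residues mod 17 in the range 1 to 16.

Square k = 1,…,8 (k and 17−k give the same square):
1²=1, 2²=4, 3²=9, 4²=16, 5²≡8, 6²≡2, 7²≡15, 8²≡13 (mod 17).
So the quadratic residues mod 17 are {1, 2, 4, 8, 9, 13, 15, 16}.

1 2 4 8 9 13 15 16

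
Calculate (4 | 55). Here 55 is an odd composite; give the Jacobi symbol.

1

Pull out 2^2: since 55 ≡ 7 (mod 8), (2/55) = +1, so (2/55)^2 = +1.
Reached (1/55) = 1. Collecting the sign flips along the way, the symbol is +1.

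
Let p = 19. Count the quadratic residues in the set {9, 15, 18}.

(9/19) = +1 → QR.
(15/19) = -1 → non-residue.
(18/19) = -1 → non-residue.
Total quadratic residues among the 3: 1.

1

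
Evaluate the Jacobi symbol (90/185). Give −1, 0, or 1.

Pull out 2: since 185 ≡ 1 (mod 8), (2/185) = +1.
Reciprocity: 45 ≡ 1 and 185 ≡ 1 (mod 4), so (45/185) = +(185/45).
Reduce top mod 45: now compute (5/45).
Reciprocity: 5 ≡ 1 and 45 ≡ 1 (mod 4), so (5/45) = +(45/5).
Reduce top mod 5: now compute (0/5).
Top reduces to 0: gcd > 1, so the symbol is 0.

0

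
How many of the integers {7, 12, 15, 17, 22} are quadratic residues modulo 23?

1

(7/23) = -1 → non-residue.
(12/23) = +1 → QR.
(15/23) = -1 → non-residue.
(17/23) = -1 → non-residue.
(22/23) = -1 → non-residue.
Total quadratic residues among the 5: 1.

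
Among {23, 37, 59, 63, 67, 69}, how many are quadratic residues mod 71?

(23/71) = -1 → non-residue.
(37/71) = +1 → QR.
(59/71) = -1 → non-residue.
(63/71) = -1 → non-residue.
(67/71) = -1 → non-residue.
(69/71) = -1 → non-residue.
Total quadratic residues among the 6: 1.

1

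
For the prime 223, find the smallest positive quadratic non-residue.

3

(2/223) = +1, so 2 is a residue.
(3/223) = −1, so 3 is the smallest positive non-residue mod 223.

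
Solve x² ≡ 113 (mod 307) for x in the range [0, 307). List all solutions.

Since 307 ≡ 3 (mod 4), a square root of 113 is 113^((307+1)/4) = 113^77 mod 307.
Repeated squaring: 113^2≡182, 113^4≡275, 113^8≡103, 113^16≡171, 113^32≡76, 113^64≡250 (mod 307).
113^77 = 113^(64+8+4+1) ≡ 179 (mod 307).
Check: 179² = 32041 ≡ 113 (mod 307). The two roots are 128 and 179.

128, 179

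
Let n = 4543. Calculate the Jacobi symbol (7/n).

0

Reciprocity: 7 ≡ 3 and 4543 ≡ 3 (mod 4), so (7/4543) = −(4543/7).
Reduce top mod 7: now compute (0/7).
Top reduces to 0: gcd > 1, so the symbol is 0.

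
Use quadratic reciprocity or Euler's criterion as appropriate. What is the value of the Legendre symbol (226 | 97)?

1

Euler's criterion: (226/97) ≡ 32^48 (mod 97).
32^2 ≡ 54 (mod 97)
32^4 ≡ 6 (mod 97)
32^8 ≡ 36 (mod 97)
32^16 ≡ 35 (mod 97)
32^32 ≡ 61 (mod 97)
32^48 = 32^(32+16) ≡ 1 (mod 97).
Result is 1, so (226/97) = 1.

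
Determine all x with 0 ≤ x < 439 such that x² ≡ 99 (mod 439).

Since 439 ≡ 3 (mod 4), a square root of 99 is 99^((439+1)/4) = 99^110 mod 439.
Repeated squaring: 99^2≡143, 99^4≡255, 99^8≡53, 99^16≡175, 99^32≡334, 99^64≡50 (mod 439).
99^110 = 99^(64+32+8+4+2) ≡ 372 (mod 439).
Check: 372² = 138384 ≡ 99 (mod 439). The two roots are 67 and 372.

67, 372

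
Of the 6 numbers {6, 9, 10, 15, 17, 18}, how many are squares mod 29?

2

(6/29) = +1 → QR.
(9/29) = +1 → QR.
(10/29) = -1 → non-residue.
(15/29) = -1 → non-residue.
(17/29) = -1 → non-residue.
(18/29) = -1 → non-residue.
Total quadratic residues among the 6: 2.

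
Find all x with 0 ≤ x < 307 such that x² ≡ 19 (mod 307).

Since 307 ≡ 3 (mod 4), a square root of 19 is 19^((307+1)/4) = 19^77 mod 307.
Repeated squaring: 19^2≡54, 19^4≡153, 19^8≡77, 19^16≡96, 19^32≡6, 19^64≡36 (mod 307).
19^77 = 19^(64+8+4+1) ≡ 68 (mod 307).
Check: 68² = 4624 ≡ 19 (mod 307). The two roots are 68 and 239.

68, 239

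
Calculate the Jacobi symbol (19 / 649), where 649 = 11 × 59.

Reciprocity: 19 ≡ 3 and 649 ≡ 1 (mod 4), so (19/649) = +(649/19).
Reduce top mod 19: now compute (3/19).
Reciprocity: 3 ≡ 3 and 19 ≡ 3 (mod 4), so (3/19) = −(19/3).
Reduce top mod 3: now compute (1/3).
Reached (1/3) = 1. Collecting the sign flips along the way, the symbol is -1.

-1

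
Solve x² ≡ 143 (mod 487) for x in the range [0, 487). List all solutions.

Since 487 ≡ 3 (mod 4), a square root of 143 is 143^((487+1)/4) = 143^122 mod 487.
Repeated squaring: 143^2≡482, 143^4≡25, 143^8≡138, 143^16≡51, 143^32≡166, 143^64≡284 (mod 487).
143^122 = 143^(64+32+16+8+2) ≡ 282 (mod 487).
Check: 282² = 79524 ≡ 143 (mod 487). The two roots are 205 and 282.

205, 282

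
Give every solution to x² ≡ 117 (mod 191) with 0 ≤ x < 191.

58, 133

Since 191 ≡ 3 (mod 4), a square root of 117 is 117^((191+1)/4) = 117^48 mod 191.
Repeated squaring: 117^2≡128, 117^4≡149, 117^8≡45, 117^16≡115, 117^32≡46 (mod 191).
117^48 = 117^(32+16) ≡ 133 (mod 191).
Check: 133² = 17689 ≡ 117 (mod 191). The two roots are 58 and 133.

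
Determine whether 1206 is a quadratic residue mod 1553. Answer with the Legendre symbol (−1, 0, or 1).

-1

Pull out 2: since 1553 ≡ 1 (mod 8), (2/1553) = +1.
Reciprocity: 603 ≡ 3 and 1553 ≡ 1 (mod 4), so (603/1553) = +(1553/603).
Reduce top mod 603: now compute (347/603).
Reciprocity: 347 ≡ 3 and 603 ≡ 3 (mod 4), so (347/603) = −(603/347).
Reduce top mod 347: now compute (256/347).
Pull out 2^8: since 347 ≡ 3 (mod 8), (2/347) = -1, so (2/347)^8 = +1.
Reached (1/347) = 1. Collecting the sign flips along the way, the symbol is -1.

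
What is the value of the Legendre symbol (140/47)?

First reduce: 140 ≡ 46 (mod 47).
Pull out 2: since 47 ≡ 7 (mod 8), (2/47) = +1.
Reciprocity: 23 ≡ 3 and 47 ≡ 3 (mod 4), so (23/47) = −(47/23).
Reduce top mod 23: now compute (1/23).
Reached (1/23) = 1. Collecting the sign flips along the way, the symbol is -1.

-1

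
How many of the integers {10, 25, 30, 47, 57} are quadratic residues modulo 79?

2

(10/79) = +1 → QR.
(25/79) = +1 → QR.
(30/79) = -1 → non-residue.
(47/79) = -1 → non-residue.
(57/79) = -1 → non-residue.
Total quadratic residues among the 5: 2.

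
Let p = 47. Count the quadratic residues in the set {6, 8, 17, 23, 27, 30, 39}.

4

(6/47) = +1 → QR.
(8/47) = +1 → QR.
(17/47) = +1 → QR.
(23/47) = -1 → non-residue.
(27/47) = +1 → QR.
(30/47) = -1 → non-residue.
(39/47) = -1 → non-residue.
Total quadratic residues among the 7: 4.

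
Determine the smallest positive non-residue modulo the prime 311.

(2/311) = +1, so 2 is a residue.
(3/311) = +1, so 3 is a residue.
(4/311) = +1, so 4 is a residue.
(5/311) = +1, so 5 is a residue.
(6/311) = +1, so 6 is a residue.
(7/311) = +1, so 7 is a residue.
(8/311) = +1, so 8 is a residue.
(9/311) = +1, so 9 is a residue.
(10/311) = +1, so 10 is a residue.
(11/311) = −1, so 11 is the smallest positive non-residue mod 311.

11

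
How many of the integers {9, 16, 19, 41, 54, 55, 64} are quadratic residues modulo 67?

(9/67) = +1 → QR.
(16/67) = +1 → QR.
(19/67) = +1 → QR.
(41/67) = -1 → non-residue.
(54/67) = +1 → QR.
(55/67) = +1 → QR.
(64/67) = +1 → QR.
Total quadratic residues among the 7: 6.

6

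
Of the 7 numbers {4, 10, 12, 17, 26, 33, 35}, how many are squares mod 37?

5

(4/37) = +1 → QR.
(10/37) = +1 → QR.
(12/37) = +1 → QR.
(17/37) = -1 → non-residue.
(26/37) = +1 → QR.
(33/37) = +1 → QR.
(35/37) = -1 → non-residue.
Total quadratic residues among the 7: 5.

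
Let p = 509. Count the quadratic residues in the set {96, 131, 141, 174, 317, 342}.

4

(96/509) = +1 → QR.
(131/509) = -1 → non-residue.
(141/509) = +1 → QR.
(174/509) = +1 → QR.
(317/509) = -1 → non-residue.
(342/509) = +1 → QR.
Total quadratic residues among the 6: 4.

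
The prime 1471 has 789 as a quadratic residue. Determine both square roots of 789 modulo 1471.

Since 1471 ≡ 3 (mod 4), a square root of 789 is 789^((1471+1)/4) = 789^368 mod 1471.
Repeated squaring: 789^2≡288, 789^4≡568, 789^8≡475, 789^16≡562, 789^32≡1050, 789^64≡721, 789^128≡578, 789^256≡167 (mod 1471).
789^368 = 789^(256+64+32+16) ≡ 779 (mod 1471).
Check: 779² = 606841 ≡ 789 (mod 1471). The two roots are 692 and 779.

692, 779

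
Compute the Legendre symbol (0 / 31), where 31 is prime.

0

Top reduces to 0: gcd > 1, so the symbol is 0.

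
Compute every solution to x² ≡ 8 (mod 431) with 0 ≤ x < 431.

Since 431 ≡ 3 (mod 4), a square root of 8 is 8^((431+1)/4) = 8^108 mod 431.
Repeated squaring: 8^2≡64, 8^4≡217, 8^8≡110, 8^16≡32, 8^32≡162, 8^64≡384 (mod 431).
8^108 = 8^(64+32+8+4) ≡ 55 (mod 431).
Check: 55² = 3025 ≡ 8 (mod 431). The two roots are 55 and 376.

55, 376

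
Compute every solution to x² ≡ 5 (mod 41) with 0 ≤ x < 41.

13, 28

41 ≡ 1 (mod 4), so we find a root by search.
Trying successive values, 13² = 169 ≡ 5 (mod 41). The other root is 41 − 13 = 28.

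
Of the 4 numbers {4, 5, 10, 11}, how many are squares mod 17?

(4/17) = +1 → QR.
(5/17) = -1 → non-residue.
(10/17) = -1 → non-residue.
(11/17) = -1 → non-residue.
Total quadratic residues among the 4: 1.

1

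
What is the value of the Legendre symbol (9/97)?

1

Euler's criterion: (9/97) ≡ 9^48 (mod 97).
9^2 ≡ 81 (mod 97)
9^4 ≡ 62 (mod 97)
9^8 ≡ 61 (mod 97)
9^16 ≡ 35 (mod 97)
9^32 ≡ 61 (mod 97)
9^48 = 9^(32+16) ≡ 1 (mod 97).
Result is 1, so (9/97) = 1.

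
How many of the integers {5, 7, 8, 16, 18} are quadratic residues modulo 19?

(5/19) = +1 → QR.
(7/19) = +1 → QR.
(8/19) = -1 → non-residue.
(16/19) = +1 → QR.
(18/19) = -1 → non-residue.
Total quadratic residues among the 5: 3.

3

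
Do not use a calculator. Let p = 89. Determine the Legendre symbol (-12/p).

First reduce: -12 ≡ 77 (mod 89).
Reciprocity: 77 ≡ 1 and 89 ≡ 1 (mod 4), so (77/89) = +(89/77).
Reduce top mod 77: now compute (12/77).
Pull out 2^2: since 77 ≡ 5 (mod 8), (2/77) = -1, so (2/77)^2 = +1.
Reciprocity: 3 ≡ 3 and 77 ≡ 1 (mod 4), so (3/77) = +(77/3).
Reduce top mod 3: now compute (2/3).
Pull out 2: since 3 ≡ 3 (mod 8), (2/3) = -1.
Reached (1/3) = 1. Collecting the sign flips along the way, the symbol is -1.

-1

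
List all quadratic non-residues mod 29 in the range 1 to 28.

2, 3, 8, 10, 11, 12, 14, 15, 17, 18, 19, 21, 26, 27

Square k = 1,…,14 (k and 29−k give the same square):
1²=1, 2²=4, 3²=9, 4²=16, 5²=25, 6²≡7, 7²≡20, 8²≡6, 9²≡23, 10²≡13, 11²≡5, 12²≡28, 13²≡24, 14²≡22 (mod 29).
The residues are {1, 4, 5, 6, 7, 9, 13, 16, 20, 22, 23, 24, 25, 28}; the non-residues are the remaining 14 nonzero classes.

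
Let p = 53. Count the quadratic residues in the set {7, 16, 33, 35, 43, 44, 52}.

(7/53) = +1 → QR.
(16/53) = +1 → QR.
(33/53) = -1 → non-residue.
(35/53) = -1 → non-residue.
(43/53) = +1 → QR.
(44/53) = +1 → QR.
(52/53) = +1 → QR.
Total quadratic residues among the 7: 5.

5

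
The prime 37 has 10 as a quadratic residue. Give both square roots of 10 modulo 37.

37 ≡ 1 (mod 4), so we find a root by search.
Trying successive values, 11² = 121 ≡ 10 (mod 37). The other root is 37 − 11 = 26.

11, 26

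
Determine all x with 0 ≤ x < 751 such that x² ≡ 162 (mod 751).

Since 751 ≡ 3 (mod 4), a square root of 162 is 162^((751+1)/4) = 162^188 mod 751.
Repeated squaring: 162^2≡710, 162^4≡179, 162^8≡499, 162^16≡420, 162^32≡666, 162^64≡466, 162^128≡117 (mod 751).
162^188 = 162^(128+32+16+8+4) ≡ 485 (mod 751).
Check: 485² = 235225 ≡ 162 (mod 751). The two roots are 266 and 485.

266, 485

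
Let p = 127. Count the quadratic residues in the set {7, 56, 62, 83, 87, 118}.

2

(7/127) = -1 → non-residue.
(56/127) = -1 → non-residue.
(62/127) = +1 → QR.
(83/127) = -1 → non-residue.
(87/127) = +1 → QR.
(118/127) = -1 → non-residue.
Total quadratic residues among the 6: 2.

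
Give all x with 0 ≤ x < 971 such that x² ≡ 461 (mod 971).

141, 830

Since 971 ≡ 3 (mod 4), a square root of 461 is 461^((971+1)/4) = 461^243 mod 971.
Repeated squaring: 461^2≡843, 461^4≡848, 461^8≡564, 461^16≡579, 461^32≡246, 461^64≡314, 461^128≡525 (mod 971).
461^243 = 461^(128+64+32+16+2+1) ≡ 141 (mod 971).
Check: 141² = 19881 ≡ 461 (mod 971). The two roots are 141 and 830.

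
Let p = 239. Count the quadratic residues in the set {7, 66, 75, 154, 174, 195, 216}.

(7/239) = -1 → non-residue.
(66/239) = +1 → QR.
(75/239) = +1 → QR.
(154/239) = -1 → non-residue.
(174/239) = +1 → QR.
(195/239) = -1 → non-residue.
(216/239) = +1 → QR.
Total quadratic residues among the 7: 4.

4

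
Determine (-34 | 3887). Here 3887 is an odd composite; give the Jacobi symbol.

1

First reduce: -34 ≡ 3853 (mod 3887).
Reciprocity: 3853 ≡ 1 and 3887 ≡ 3 (mod 4), so (3853/3887) = +(3887/3853).
Reduce top mod 3853: now compute (34/3853).
Pull out 2: since 3853 ≡ 5 (mod 8), (2/3853) = -1.
Reciprocity: 17 ≡ 1 and 3853 ≡ 1 (mod 4), so (17/3853) = +(3853/17).
Reduce top mod 17: now compute (11/17).
Reciprocity: 11 ≡ 3 and 17 ≡ 1 (mod 4), so (11/17) = +(17/11).
Reduce top mod 11: now compute (6/11).
Pull out 2: since 11 ≡ 3 (mod 8), (2/11) = -1.
Reciprocity: 3 ≡ 3 and 11 ≡ 3 (mod 4), so (3/11) = −(11/3).
Reduce top mod 3: now compute (2/3).
Pull out 2: since 3 ≡ 3 (mod 8), (2/3) = -1.
Reached (1/3) = 1. Collecting the sign flips along the way, the symbol is +1.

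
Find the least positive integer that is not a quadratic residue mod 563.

(2/563) = −1, so 2 is the smallest positive non-residue mod 563.

2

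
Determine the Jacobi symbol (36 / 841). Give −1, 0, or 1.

1

Pull out 2^2: since 841 ≡ 1 (mod 8), (2/841) = +1, so (2/841)^2 = +1.
Reciprocity: 9 ≡ 1 and 841 ≡ 1 (mod 4), so (9/841) = +(841/9).
Reduce top mod 9: now compute (4/9).
Pull out 2^2: since 9 ≡ 1 (mod 8), (2/9) = +1, so (2/9)^2 = +1.
Reached (1/9) = 1. Collecting the sign flips along the way, the symbol is +1.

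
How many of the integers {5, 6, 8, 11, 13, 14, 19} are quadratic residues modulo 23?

(5/23) = -1 → non-residue.
(6/23) = +1 → QR.
(8/23) = +1 → QR.
(11/23) = -1 → non-residue.
(13/23) = +1 → QR.
(14/23) = -1 → non-residue.
(19/23) = -1 → non-residue.
Total quadratic residues among the 7: 3.

3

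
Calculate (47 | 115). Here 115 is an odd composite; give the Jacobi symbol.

Reciprocity: 47 ≡ 3 and 115 ≡ 3 (mod 4), so (47/115) = −(115/47).
Reduce top mod 47: now compute (21/47).
Reciprocity: 21 ≡ 1 and 47 ≡ 3 (mod 4), so (21/47) = +(47/21).
Reduce top mod 21: now compute (5/21).
Reciprocity: 5 ≡ 1 and 21 ≡ 1 (mod 4), so (5/21) = +(21/5).
Reduce top mod 5: now compute (1/5).
Reached (1/5) = 1. Collecting the sign flips along the way, the symbol is -1.

-1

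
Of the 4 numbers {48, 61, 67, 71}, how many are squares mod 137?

(48/137) = -1 → non-residue.
(61/137) = +1 → QR.
(67/137) = -1 → non-residue.
(71/137) = -1 → non-residue.
Total quadratic residues among the 4: 1.

1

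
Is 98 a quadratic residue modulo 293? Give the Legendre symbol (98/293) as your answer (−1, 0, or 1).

Euler's criterion: (98/293) ≡ 98^146 (mod 293).
98^2 ≡ 228 (mod 293)
98^4 ≡ 123 (mod 293)
98^8 ≡ 186 (mod 293)
98^16 ≡ 22 (mod 293)
98^32 ≡ 191 (mod 293)
98^64 ≡ 149 (mod 293)
98^128 ≡ 226 (mod 293)
98^146 = 98^(128+16+2) ≡ 292 (mod 293).
Result is 292 ≡ −1, so (98/293) = −1.

-1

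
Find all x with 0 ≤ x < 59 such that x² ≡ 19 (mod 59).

14, 45

Since 59 ≡ 3 (mod 4), a square root of 19 is 19^((59+1)/4) = 19^15 mod 59.
Repeated squaring: 19^2≡7, 19^4≡49, 19^8≡41 (mod 59).
19^15 = 19^(8+4+2+1) ≡ 45 (mod 59).
Check: 45² = 2025 ≡ 19 (mod 59). The two roots are 14 and 45.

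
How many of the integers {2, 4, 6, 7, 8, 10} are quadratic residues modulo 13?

2

(2/13) = -1 → non-residue.
(4/13) = +1 → QR.
(6/13) = -1 → non-residue.
(7/13) = -1 → non-residue.
(8/13) = -1 → non-residue.
(10/13) = +1 → QR.
Total quadratic residues among the 6: 2.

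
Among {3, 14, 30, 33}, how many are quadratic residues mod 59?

1

(3/59) = +1 → QR.
(14/59) = -1 → non-residue.
(30/59) = -1 → non-residue.
(33/59) = -1 → non-residue.
Total quadratic residues among the 4: 1.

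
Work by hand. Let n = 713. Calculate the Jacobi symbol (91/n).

Reciprocity: 91 ≡ 3 and 713 ≡ 1 (mod 4), so (91/713) = +(713/91).
Reduce top mod 91: now compute (76/91).
Pull out 2^2: since 91 ≡ 3 (mod 8), (2/91) = -1, so (2/91)^2 = +1.
Reciprocity: 19 ≡ 3 and 91 ≡ 3 (mod 4), so (19/91) = −(91/19).
Reduce top mod 19: now compute (15/19).
Reciprocity: 15 ≡ 3 and 19 ≡ 3 (mod 4), so (15/19) = −(19/15).
Reduce top mod 15: now compute (4/15).
Pull out 2^2: since 15 ≡ 7 (mod 8), (2/15) = +1, so (2/15)^2 = +1.
Reached (1/15) = 1. Collecting the sign flips along the way, the symbol is +1.

1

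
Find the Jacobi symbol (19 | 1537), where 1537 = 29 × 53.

Reciprocity: 19 ≡ 3 and 1537 ≡ 1 (mod 4), so (19/1537) = +(1537/19).
Reduce top mod 19: now compute (17/19).
Reciprocity: 17 ≡ 1 and 19 ≡ 3 (mod 4), so (17/19) = +(19/17).
Reduce top mod 17: now compute (2/17).
Pull out 2: since 17 ≡ 1 (mod 8), (2/17) = +1.
Reached (1/17) = 1. Collecting the sign flips along the way, the symbol is +1.

1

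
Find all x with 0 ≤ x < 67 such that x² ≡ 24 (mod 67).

Since 67 ≡ 3 (mod 4), a square root of 24 is 24^((67+1)/4) = 24^17 mod 67.
Repeated squaring: 24^2≡40, 24^4≡59, 24^8≡64, 24^16≡9 (mod 67).
24^17 = 24^(16+1) ≡ 15 (mod 67).
Check: 15² = 225 ≡ 24 (mod 67). The two roots are 15 and 52.

15, 52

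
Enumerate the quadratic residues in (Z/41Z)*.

Square k = 1,…,20 (k and 41−k give the same square):
1²=1, 2²=4, 3²=9, 4²=16, 5²=25, 6²=36, 7²≡8, 8²≡23, 9²≡40, 10²≡18, 11²≡39, 12²≡21, 13²≡5, 14²≡32, 15²≡20, 16²≡10, 17²≡2, 18²≡37, 19²≡33, 20²≡31 (mod 41).
So the quadratic residues mod 41 are {1, 2, 4, 5, 8, 9, 10, 16, 18, 20, 21, 23, 25, 31, 32, 33, 36, 37, 39, 40}.

1,2,4,5,8,9,10,16,18,20,21,23,25,31,32,33,36,37,39,40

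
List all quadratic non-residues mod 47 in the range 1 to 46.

Square k = 1,…,23 (k and 47−k give the same square):
1²=1, 2²=4, 3²=9, 4²=16, 5²=25, 6²=36, 7²≡2, 8²≡17, 9²≡34, 10²≡6, 11²≡27, 12²≡3, 13²≡28, 14²≡8, 15²≡37, 16²≡21, 17²≡7, 18²≡42, 19²≡32, 20²≡24, 21²≡18, 22²≡14, 23²≡12 (mod 47).
The residues are {1, 2, 3, 4, 6, 7, 8, 9, 12, 14, 16, 17, 18, 21, 24, 25, 27, 28, 32, 34, 36, 37, 42}; the non-residues are the remaining 23 nonzero classes.

5 10 11 13 15 19 20 22 23 26 29 30 31 33 35 38 39 40 41 43 44 45 46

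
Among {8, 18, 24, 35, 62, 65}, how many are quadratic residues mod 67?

4

(8/67) = -1 → non-residue.
(18/67) = -1 → non-residue.
(24/67) = +1 → QR.
(35/67) = +1 → QR.
(62/67) = +1 → QR.
(65/67) = +1 → QR.
Total quadratic residues among the 6: 4.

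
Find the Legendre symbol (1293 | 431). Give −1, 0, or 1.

0

First reduce: 1293 ≡ 0 (mod 431).
Top reduces to 0: gcd > 1, so the symbol is 0.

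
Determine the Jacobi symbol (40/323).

1

Pull out 2^3: since 323 ≡ 3 (mod 8), (2/323) = -1, so (2/323)^3 = -1.
Reciprocity: 5 ≡ 1 and 323 ≡ 3 (mod 4), so (5/323) = +(323/5).
Reduce top mod 5: now compute (3/5).
Reciprocity: 3 ≡ 3 and 5 ≡ 1 (mod 4), so (3/5) = +(5/3).
Reduce top mod 3: now compute (2/3).
Pull out 2: since 3 ≡ 3 (mod 8), (2/3) = -1.
Reached (1/3) = 1. Collecting the sign flips along the way, the symbol is +1.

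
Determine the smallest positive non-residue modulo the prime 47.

(2/47) = +1, so 2 is a residue.
(3/47) = +1, so 3 is a residue.
(4/47) = +1, so 4 is a residue.
(5/47) = −1, so 5 is the smallest positive non-residue mod 47.

5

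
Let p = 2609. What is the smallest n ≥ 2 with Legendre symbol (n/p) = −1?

(2/2609) = +1, so 2 is a residue.
(3/2609) = −1, so 3 is the smallest positive non-residue mod 2609.

3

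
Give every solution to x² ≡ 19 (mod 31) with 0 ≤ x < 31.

9, 22

Since 31 ≡ 3 (mod 4), a square root of 19 is 19^((31+1)/4) = 19^8 mod 31.
Repeated squaring: 19^2≡20, 19^4≡28, 19^8≡9 (mod 31).
19^8 = 19^(8) ≡ 9 (mod 31).
Check: 9² = 81 ≡ 19 (mod 31). The two roots are 9 and 22.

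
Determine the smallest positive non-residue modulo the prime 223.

3

(2/223) = +1, so 2 is a residue.
(3/223) = −1, so 3 is the smallest positive non-residue mod 223.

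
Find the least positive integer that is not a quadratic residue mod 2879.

(2/2879) = +1, so 2 is a residue.
(3/2879) = +1, so 3 is a residue.
(4/2879) = +1, so 4 is a residue.
(5/2879) = +1, so 5 is a residue.
(6/2879) = +1, so 6 is a residue.
(7/2879) = −1, so 7 is the smallest positive non-residue mod 2879.

7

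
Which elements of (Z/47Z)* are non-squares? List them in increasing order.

Square k = 1,…,23 (k and 47−k give the same square):
1²=1, 2²=4, 3²=9, 4²=16, 5²=25, 6²=36, 7²≡2, 8²≡17, 9²≡34, 10²≡6, 11²≡27, 12²≡3, 13²≡28, 14²≡8, 15²≡37, 16²≡21, 17²≡7, 18²≡42, 19²≡32, 20²≡24, 21²≡18, 22²≡14, 23²≡12 (mod 47).
The residues are {1, 2, 3, 4, 6, 7, 8, 9, 12, 14, 16, 17, 18, 21, 24, 25, 27, 28, 32, 34, 36, 37, 42}; the non-residues are the remaining 23 nonzero classes.

5, 10, 11, 13, 15, 19, 20, 22, 23, 26, 29, 30, 31, 33, 35, 38, 39, 40, 41, 43, 44, 45, 46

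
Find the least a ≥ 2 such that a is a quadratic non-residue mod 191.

7

(2/191) = +1, so 2 is a residue.
(3/191) = +1, so 3 is a residue.
(4/191) = +1, so 4 is a residue.
(5/191) = +1, so 5 is a residue.
(6/191) = +1, so 6 is a residue.
(7/191) = −1, so 7 is the smallest positive non-residue mod 191.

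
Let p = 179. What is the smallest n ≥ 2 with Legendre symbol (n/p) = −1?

(2/179) = −1, so 2 is the smallest positive non-residue mod 179.

2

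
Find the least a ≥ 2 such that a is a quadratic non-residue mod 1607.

(2/1607) = +1, so 2 is a residue.
(3/1607) = +1, so 3 is a residue.
(4/1607) = +1, so 4 is a residue.
(5/1607) = −1, so 5 is the smallest positive non-residue mod 1607.

5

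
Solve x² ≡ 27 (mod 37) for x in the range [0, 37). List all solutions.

37 ≡ 1 (mod 4), so we find a root by search.
Trying successive values, 8² = 64 ≡ 27 (mod 37). The other root is 37 − 8 = 29.

8, 29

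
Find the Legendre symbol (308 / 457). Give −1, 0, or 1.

-1

Pull out 2^2: since 457 ≡ 1 (mod 8), (2/457) = +1, so (2/457)^2 = +1.
Reciprocity: 77 ≡ 1 and 457 ≡ 1 (mod 4), so (77/457) = +(457/77).
Reduce top mod 77: now compute (72/77).
Pull out 2^3: since 77 ≡ 5 (mod 8), (2/77) = -1, so (2/77)^3 = -1.
Reciprocity: 9 ≡ 1 and 77 ≡ 1 (mod 4), so (9/77) = +(77/9).
Reduce top mod 9: now compute (5/9).
Reciprocity: 5 ≡ 1 and 9 ≡ 1 (mod 4), so (5/9) = +(9/5).
Reduce top mod 5: now compute (4/5).
Pull out 2^2: since 5 ≡ 5 (mod 8), (2/5) = -1, so (2/5)^2 = +1.
Reached (1/5) = 1. Collecting the sign flips along the way, the symbol is -1.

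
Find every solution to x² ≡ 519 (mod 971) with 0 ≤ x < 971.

Since 971 ≡ 3 (mod 4), a square root of 519 is 519^((971+1)/4) = 519^243 mod 971.
Repeated squaring: 519^2≡394, 519^4≡847, 519^8≡811, 519^16≡354, 519^32≡57, 519^64≡336, 519^128≡260 (mod 971).
519^243 = 519^(128+64+32+16+2+1) ≡ 550 (mod 971).
Check: 550² = 302500 ≡ 519 (mod 971). The two roots are 421 and 550.

421, 550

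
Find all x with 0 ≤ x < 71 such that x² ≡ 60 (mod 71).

29, 42

Since 71 ≡ 3 (mod 4), a square root of 60 is 60^((71+1)/4) = 60^18 mod 71.
Repeated squaring: 60^2≡50, 60^4≡15, 60^8≡12, 60^16≡2 (mod 71).
60^18 = 60^(16+2) ≡ 29 (mod 71).
Check: 29² = 841 ≡ 60 (mod 71). The two roots are 29 and 42.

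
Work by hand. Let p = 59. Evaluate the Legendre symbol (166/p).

First reduce: 166 ≡ 48 (mod 59).
Pull out 2^4: since 59 ≡ 3 (mod 8), (2/59) = -1, so (2/59)^4 = +1.
Reciprocity: 3 ≡ 3 and 59 ≡ 3 (mod 4), so (3/59) = −(59/3).
Reduce top mod 3: now compute (2/3).
Pull out 2: since 3 ≡ 3 (mod 8), (2/3) = -1.
Reached (1/3) = 1. Collecting the sign flips along the way, the symbol is +1.

1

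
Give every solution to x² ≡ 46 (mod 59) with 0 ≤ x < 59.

20, 39

Since 59 ≡ 3 (mod 4), a square root of 46 is 46^((59+1)/4) = 46^15 mod 59.
Repeated squaring: 46^2≡51, 46^4≡5, 46^8≡25 (mod 59).
46^15 = 46^(8+4+2+1) ≡ 20 (mod 59).
Check: 20² = 400 ≡ 46 (mod 59). The two roots are 20 and 39.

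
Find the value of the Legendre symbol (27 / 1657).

Reciprocity: 27 ≡ 3 and 1657 ≡ 1 (mod 4), so (27/1657) = +(1657/27).
Reduce top mod 27: now compute (10/27).
Pull out 2: since 27 ≡ 3 (mod 8), (2/27) = -1.
Reciprocity: 5 ≡ 1 and 27 ≡ 3 (mod 4), so (5/27) = +(27/5).
Reduce top mod 5: now compute (2/5).
Pull out 2: since 5 ≡ 5 (mod 8), (2/5) = -1.
Reached (1/5) = 1. Collecting the sign flips along the way, the symbol is +1.

1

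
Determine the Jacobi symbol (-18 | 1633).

1

First reduce: -18 ≡ 1615 (mod 1633).
Reciprocity: 1615 ≡ 3 and 1633 ≡ 1 (mod 4), so (1615/1633) = +(1633/1615).
Reduce top mod 1615: now compute (18/1615).
Pull out 2: since 1615 ≡ 7 (mod 8), (2/1615) = +1.
Reciprocity: 9 ≡ 1 and 1615 ≡ 3 (mod 4), so (9/1615) = +(1615/9).
Reduce top mod 9: now compute (4/9).
Pull out 2^2: since 9 ≡ 1 (mod 8), (2/9) = +1, so (2/9)^2 = +1.
Reached (1/9) = 1. Collecting the sign flips along the way, the symbol is +1.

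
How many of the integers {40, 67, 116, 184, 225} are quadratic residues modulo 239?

(40/239) = +1 → QR.
(67/239) = +1 → QR.
(116/239) = +1 → QR.
(184/239) = -1 → non-residue.
(225/239) = +1 → QR.
Total quadratic residues among the 5: 4.

4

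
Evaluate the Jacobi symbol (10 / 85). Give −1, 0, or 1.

0

Pull out 2: since 85 ≡ 5 (mod 8), (2/85) = -1.
Reciprocity: 5 ≡ 1 and 85 ≡ 1 (mod 4), so (5/85) = +(85/5).
Reduce top mod 5: now compute (0/5).
Top reduces to 0: gcd > 1, so the symbol is 0.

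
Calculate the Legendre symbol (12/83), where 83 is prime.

Pull out 2^2: since 83 ≡ 3 (mod 8), (2/83) = -1, so (2/83)^2 = +1.
Reciprocity: 3 ≡ 3 and 83 ≡ 3 (mod 4), so (3/83) = −(83/3).
Reduce top mod 3: now compute (2/3).
Pull out 2: since 3 ≡ 3 (mod 8), (2/3) = -1.
Reached (1/3) = 1. Collecting the sign flips along the way, the symbol is +1.

1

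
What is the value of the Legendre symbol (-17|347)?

First reduce: -17 ≡ 330 (mod 347).
Pull out 2: since 347 ≡ 3 (mod 8), (2/347) = -1.
Reciprocity: 165 ≡ 1 and 347 ≡ 3 (mod 4), so (165/347) = +(347/165).
Reduce top mod 165: now compute (17/165).
Reciprocity: 17 ≡ 1 and 165 ≡ 1 (mod 4), so (17/165) = +(165/17).
Reduce top mod 17: now compute (12/17).
Pull out 2^2: since 17 ≡ 1 (mod 8), (2/17) = +1, so (2/17)^2 = +1.
Reciprocity: 3 ≡ 3 and 17 ≡ 1 (mod 4), so (3/17) = +(17/3).
Reduce top mod 3: now compute (2/3).
Pull out 2: since 3 ≡ 3 (mod 8), (2/3) = -1.
Reached (1/3) = 1. Collecting the sign flips along the way, the symbol is +1.

1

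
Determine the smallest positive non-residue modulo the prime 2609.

(2/2609) = +1, so 2 is a residue.
(3/2609) = −1, so 3 is the smallest positive non-residue mod 2609.

3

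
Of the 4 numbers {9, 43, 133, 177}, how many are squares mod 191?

(9/191) = +1 → QR.
(43/191) = +1 → QR.
(133/191) = +1 → QR.
(177/191) = +1 → QR.
Total quadratic residues among the 4: 4.

4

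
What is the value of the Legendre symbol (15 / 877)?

-1

Euler's criterion: (15/877) ≡ 15^438 (mod 877).
15^2 ≡ 225 (mod 877)
15^4 ≡ 636 (mod 877)
15^8 ≡ 199 (mod 877)
15^16 ≡ 136 (mod 877)
15^32 ≡ 79 (mod 877)
15^64 ≡ 102 (mod 877)
15^128 ≡ 757 (mod 877)
15^256 ≡ 368 (mod 877)
15^438 = 15^(256+128+32+16+4+2) ≡ 876 (mod 877).
Result is 876 ≡ −1, so (15/877) = −1.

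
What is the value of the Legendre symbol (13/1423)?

Reciprocity: 13 ≡ 1 and 1423 ≡ 3 (mod 4), so (13/1423) = +(1423/13).
Reduce top mod 13: now compute (6/13).
Pull out 2: since 13 ≡ 5 (mod 8), (2/13) = -1.
Reciprocity: 3 ≡ 3 and 13 ≡ 1 (mod 4), so (3/13) = +(13/3).
Reduce top mod 3: now compute (1/3).
Reached (1/3) = 1. Collecting the sign flips along the way, the symbol is -1.

-1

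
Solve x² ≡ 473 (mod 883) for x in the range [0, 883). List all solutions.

Since 883 ≡ 3 (mod 4), a square root of 473 is 473^((883+1)/4) = 473^221 mod 883.
Repeated squaring: 473^2≡330, 473^4≡291, 473^8≡796, 473^16≡505, 473^32≡721, 473^64≡637, 473^128≡472 (mod 883).
473^221 = 473^(128+64+16+8+4+1) ≡ 516 (mod 883).
Check: 516² = 266256 ≡ 473 (mod 883). The two roots are 367 and 516.

367, 516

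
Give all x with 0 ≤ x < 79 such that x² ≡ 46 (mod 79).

Since 79 ≡ 3 (mod 4), a square root of 46 is 46^((79+1)/4) = 46^20 mod 79.
Repeated squaring: 46^2≡62, 46^4≡52, 46^8≡18, 46^16≡8 (mod 79).
46^20 = 46^(16+4) ≡ 21 (mod 79).
Check: 21² = 441 ≡ 46 (mod 79). The two roots are 21 and 58.

21, 58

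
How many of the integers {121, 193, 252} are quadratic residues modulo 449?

3

(121/449) = +1 → QR.
(193/449) = +1 → QR.
(252/449) = +1 → QR.
Total quadratic residues among the 3: 3.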